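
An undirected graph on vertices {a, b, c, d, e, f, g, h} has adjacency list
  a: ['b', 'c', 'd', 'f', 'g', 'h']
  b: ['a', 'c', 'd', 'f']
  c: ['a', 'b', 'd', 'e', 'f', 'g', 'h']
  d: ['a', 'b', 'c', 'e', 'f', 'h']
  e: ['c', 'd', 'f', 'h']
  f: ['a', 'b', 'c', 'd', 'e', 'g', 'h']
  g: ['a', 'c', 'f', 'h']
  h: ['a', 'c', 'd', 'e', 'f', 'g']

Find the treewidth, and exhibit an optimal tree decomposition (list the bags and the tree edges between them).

The largest bag has 5 vertices, giving width 4; this decomposition certifies tw(G) ≤ 4. For the lower bound, the 5 vertices {c, d, e, f, h} are pairwise adjacent, and any tree decomposition puts a clique entirely inside one bag — forcing width ≥ 4. Combining the bounds, tw(G) = 4.

Treewidth 4.
One such decomposition:
Bags: B1 = {a, b, c, d, f}  B2 = {a, c, d, f, h}  B3 = {a, c, f, g, h}  B4 = {c, d, e, f, h}
Tree: B1–B2, B2–B3, B2–B4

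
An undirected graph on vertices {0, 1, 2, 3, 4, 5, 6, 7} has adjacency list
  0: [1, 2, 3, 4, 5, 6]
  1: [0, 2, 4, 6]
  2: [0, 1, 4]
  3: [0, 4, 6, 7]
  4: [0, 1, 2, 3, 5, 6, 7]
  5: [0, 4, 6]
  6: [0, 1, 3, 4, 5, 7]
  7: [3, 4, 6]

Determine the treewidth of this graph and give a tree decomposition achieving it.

Treewidth 3.
One optimal decomposition is:
Bags: B1 = {0, 3, 4, 6}  B2 = {0, 4, 5, 6}  B3 = {3, 4, 6, 7}  B4 = {0, 1, 4, 6}  B5 = {0, 1, 2, 4}
Tree: B1–B2, B1–B3, B2–B4, B4–B5

The largest bag has 4 vertices, giving width 3; this decomposition certifies tw(G) ≤ 3. On the other hand G contains the 4-clique {0, 1, 2, 4}. A clique must lie in a single bag of any decomposition, so no decomposition can have width below 3. Combining the bounds, tw(G) = 3.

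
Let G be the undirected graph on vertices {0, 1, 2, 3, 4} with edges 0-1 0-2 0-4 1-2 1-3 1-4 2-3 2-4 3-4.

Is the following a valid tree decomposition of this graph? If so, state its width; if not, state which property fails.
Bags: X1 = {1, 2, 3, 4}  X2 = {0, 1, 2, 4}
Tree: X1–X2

Checking the three conditions: (i) the bags cover all of {0, 1, 2, 3, 4}; (ii) for each edge, some bag contains both endpoints; (iii) the bags containing any fixed vertex form a subtree. All hold, so the decomposition is valid with width 4 − 1 = 3.

Yes; width 3.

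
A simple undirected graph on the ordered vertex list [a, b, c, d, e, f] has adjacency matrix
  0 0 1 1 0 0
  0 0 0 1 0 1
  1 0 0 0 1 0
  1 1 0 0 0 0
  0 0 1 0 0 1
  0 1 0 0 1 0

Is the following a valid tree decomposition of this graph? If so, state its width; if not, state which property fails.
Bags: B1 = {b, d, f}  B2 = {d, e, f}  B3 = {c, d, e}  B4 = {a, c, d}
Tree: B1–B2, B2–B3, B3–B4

Yes; width 2.

Checking the three conditions: (i) the bags cover all of {a, b, c, d, e, f}; (ii) for each edge, some bag contains both endpoints; (iii) the bags containing any fixed vertex form a subtree. All hold, so the decomposition is valid with width 3 − 1 = 2.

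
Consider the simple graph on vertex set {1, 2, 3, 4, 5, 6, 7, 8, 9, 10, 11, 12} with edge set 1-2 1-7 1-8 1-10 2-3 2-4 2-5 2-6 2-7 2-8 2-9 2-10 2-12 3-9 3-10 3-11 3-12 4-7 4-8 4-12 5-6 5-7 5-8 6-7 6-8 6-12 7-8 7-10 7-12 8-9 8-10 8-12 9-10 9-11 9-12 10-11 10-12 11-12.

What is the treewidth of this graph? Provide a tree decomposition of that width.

Treewidth 4.
One such decomposition:
Bags: B1 = {2, 8, 9, 10, 12}  B2 = {2, 7, 8, 10, 12}  B3 = {2, 6, 7, 8, 12}  B4 = {1, 2, 7, 8, 10}  B5 = {2, 5, 6, 7, 8}  B6 = {2, 3, 9, 10, 12}  B7 = {2, 4, 7, 8, 12}  B8 = {3, 9, 10, 11, 12}
Tree: B1–B2, B2–B3, B2–B4, B3–B5, B1–B6, B2–B7, B6–B8

Each bag holds 5 vertices, so the decomposition has width 4, which upper-bounds the treewidth. Conversely, {2, 8, 9, 10, 12} is a clique of size 5, and the vertices of any clique must share a bag in every tree decomposition; so some bag has ≥ 5 vertices and tw(G) ≥ 4. Combining the bounds, tw(G) = 4.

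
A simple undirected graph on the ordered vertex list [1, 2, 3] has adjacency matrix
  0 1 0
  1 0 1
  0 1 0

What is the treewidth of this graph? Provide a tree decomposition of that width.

The largest bag has 2 vertices, giving width 1; this decomposition certifies tw(G) ≤ 1. G has an edge, so its treewidth is at least 1. The upper and lower bounds meet at 1, so that is the treewidth.

Treewidth 1.
One optimal decomposition is:
Bags: B1 = {1, 2}  B2 = {2, 3}
Tree: B1–B2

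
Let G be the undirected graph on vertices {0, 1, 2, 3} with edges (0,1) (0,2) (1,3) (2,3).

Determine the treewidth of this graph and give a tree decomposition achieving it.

Each bag holds 3 vertices, so the decomposition has width 2, which upper-bounds the treewidth. For the lower bound, G contains the cycle 1–3–2–0–1, so G is not a forest; only forests have treewidth ≤ 1, hence tw(G) ≥ 2. Therefore the treewidth is 2.

Treewidth 2.
One such decomposition:
Bags: B1 = {1, 2, 3}  B2 = {0, 1, 2}
Tree: B1–B2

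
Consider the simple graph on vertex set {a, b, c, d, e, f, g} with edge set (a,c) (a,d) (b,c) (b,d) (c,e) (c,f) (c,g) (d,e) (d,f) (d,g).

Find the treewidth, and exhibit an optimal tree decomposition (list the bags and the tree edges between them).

Treewidth 2.
Bags: B1 = {c, d, e}  B2 = {c, d, g}  B3 = {b, c, d}  B4 = {a, c, d}  B5 = {c, d, f}
Tree: B1–B2, B2–B3, B3–B4, B4–B5

The largest bag has 3 vertices, giving width 2; this decomposition certifies tw(G) ≤ 2. For the lower bound, G contains the cycle d–e–c–g–d, so G is not a forest; only forests have treewidth ≤ 1, hence tw(G) ≥ 2. Combining the bounds, tw(G) = 2.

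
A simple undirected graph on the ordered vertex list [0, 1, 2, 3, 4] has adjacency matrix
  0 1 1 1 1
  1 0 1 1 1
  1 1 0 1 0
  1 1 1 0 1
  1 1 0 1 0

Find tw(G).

3

A width-3 tree decomposition is:
Bags: B1 = {0, 1, 3, 4}  B2 = {0, 1, 2, 3}
Tree: B1–B2
Every bag has size at most 4, so the width is 4 − 1 = 3 and tw(G) ≤ 3. For the lower bound, the 4 vertices {0, 1, 2, 3} are pairwise adjacent, and any tree decomposition puts a clique entirely inside one bag — forcing width ≥ 3. Combining the bounds, tw(G) = 3.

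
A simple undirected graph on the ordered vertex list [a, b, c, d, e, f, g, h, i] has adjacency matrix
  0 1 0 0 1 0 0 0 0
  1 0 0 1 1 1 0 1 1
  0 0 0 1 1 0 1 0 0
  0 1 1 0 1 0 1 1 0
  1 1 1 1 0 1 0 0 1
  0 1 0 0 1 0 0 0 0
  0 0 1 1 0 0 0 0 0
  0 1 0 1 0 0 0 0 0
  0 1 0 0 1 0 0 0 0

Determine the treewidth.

A width-2 tree decomposition is:
Bags: B1 = {c, d, e}  B2 = {b, d, e}  B3 = {b, e, i}  B4 = {c, d, g}  B5 = {b, d, h}  B6 = {b, e, f}  B7 = {a, b, e}
Tree: B1–B2, B2–B3, B1–B4, B2–B5, B2–B6, B3–B7
Every bag has size at most 3, so the width is 3 − 1 = 2 and tw(G) ≤ 2. For the lower bound, the 3 vertices {c, d, g} are pairwise adjacent, and any tree decomposition puts a clique entirely inside one bag — forcing width ≥ 2. Therefore the treewidth is 2.

2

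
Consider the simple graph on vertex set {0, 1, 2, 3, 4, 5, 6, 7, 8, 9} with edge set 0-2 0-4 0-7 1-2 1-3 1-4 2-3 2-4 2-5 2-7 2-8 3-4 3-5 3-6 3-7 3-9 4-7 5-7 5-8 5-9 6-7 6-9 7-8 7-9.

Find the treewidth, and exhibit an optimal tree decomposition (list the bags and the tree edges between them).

Treewidth 3.
One optimal decomposition is:
Bags: B1 = {2, 3, 5, 7}  B2 = {2, 5, 7, 8}  B3 = {2, 3, 4, 7}  B4 = {0, 2, 4, 7}  B5 = {1, 2, 3, 4}  B6 = {3, 5, 7, 9}  B7 = {3, 6, 7, 9}
Tree: B1–B2, B1–B3, B3–B4, B3–B5, B1–B6, B6–B7

Each bag holds 4 vertices, so the decomposition has width 3, which upper-bounds the treewidth. Conversely, {1, 2, 3, 4} is a clique of size 4, and the vertices of any clique must share a bag in every tree decomposition; so some bag has ≥ 4 vertices and tw(G) ≥ 3. Therefore the treewidth is 3.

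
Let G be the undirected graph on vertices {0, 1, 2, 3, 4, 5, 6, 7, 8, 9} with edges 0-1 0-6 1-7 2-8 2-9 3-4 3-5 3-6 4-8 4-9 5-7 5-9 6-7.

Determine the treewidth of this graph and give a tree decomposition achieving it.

Treewidth 2.
One such decomposition:
Bags: B1 = {0, 1, 6}  B2 = {1, 6, 7}  B3 = {3, 6, 7}  B4 = {3, 5, 7}  B5 = {3, 4, 5}  B6 = {4, 5, 9}  B7 = {4, 8, 9}  B8 = {2, 8, 9}
Tree: B1–B2, B2–B3, B3–B4, B4–B5, B5–B6, B6–B7, B7–B8

The largest bag has 3 vertices, giving width 2; this decomposition certifies tw(G) ≤ 2. Since 0–1–7–6–0 is a cycle in G, G is not acyclic. Forests are exactly the graphs of treewidth ≤ 1, so tw(G) ≥ 2. Combining the bounds, tw(G) = 2.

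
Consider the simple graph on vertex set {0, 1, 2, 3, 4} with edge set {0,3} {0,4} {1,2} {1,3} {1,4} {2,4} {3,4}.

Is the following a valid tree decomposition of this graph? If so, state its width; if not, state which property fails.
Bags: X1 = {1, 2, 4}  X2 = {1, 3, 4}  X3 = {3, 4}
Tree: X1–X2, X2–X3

No — vertex 0 appears in no bag.

A tree decomposition must satisfy three properties: every vertex lies in some bag; for every edge, both endpoints lie together in some bag; and for every vertex, the bags containing it form a connected subtree. Here vertex 0 appears in no bag, so the decomposition is invalid.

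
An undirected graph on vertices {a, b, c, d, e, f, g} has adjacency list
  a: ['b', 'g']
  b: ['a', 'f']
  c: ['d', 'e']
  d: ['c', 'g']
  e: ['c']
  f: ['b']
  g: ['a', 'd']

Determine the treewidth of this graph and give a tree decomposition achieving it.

The largest bag has 2 vertices, giving width 1; this decomposition certifies tw(G) ≤ 1. Any graph with an edge has treewidth ≥ 1, and G has the edge e–c. The upper and lower bounds meet at 1, so that is the treewidth.

Treewidth 1.
Bags: B1 = {c, e}  B2 = {c, d}  B3 = {d, g}  B4 = {a, g}  B5 = {a, b}  B6 = {b, f}
Tree: B1–B2, B2–B3, B3–B4, B4–B5, B5–B6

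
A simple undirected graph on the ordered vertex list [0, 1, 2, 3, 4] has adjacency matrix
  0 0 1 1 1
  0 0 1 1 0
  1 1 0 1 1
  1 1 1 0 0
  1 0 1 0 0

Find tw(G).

A width-2 tree decomposition is:
Bags: B1 = {0, 2, 3}  B2 = {0, 2, 4}  B3 = {1, 2, 3}
Tree: B1–B2, B1–B3
Each bag holds 3 vertices, so the decomposition has width 2, which upper-bounds the treewidth. For the lower bound, the 3 vertices {0, 2, 3} are pairwise adjacent, and any tree decomposition puts a clique entirely inside one bag — forcing width ≥ 2. Hence tw(G) = 2 exactly.

2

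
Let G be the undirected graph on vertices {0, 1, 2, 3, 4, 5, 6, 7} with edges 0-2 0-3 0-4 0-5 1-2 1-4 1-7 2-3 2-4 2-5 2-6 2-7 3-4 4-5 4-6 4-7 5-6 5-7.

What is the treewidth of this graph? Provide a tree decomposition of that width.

Each bag holds 4 vertices, so the decomposition has width 3, which upper-bounds the treewidth. On the other hand G contains the 4-clique {1, 2, 4, 7}. A clique must lie in a single bag of any decomposition, so no decomposition can have width below 3. Combining the bounds, tw(G) = 3.

Treewidth 3.
Bags: B1 = {0, 2, 4, 5}  B2 = {2, 4, 5, 6}  B3 = {0, 2, 3, 4}  B4 = {2, 4, 5, 7}  B5 = {1, 2, 4, 7}
Tree: B1–B2, B1–B3, B2–B4, B4–B5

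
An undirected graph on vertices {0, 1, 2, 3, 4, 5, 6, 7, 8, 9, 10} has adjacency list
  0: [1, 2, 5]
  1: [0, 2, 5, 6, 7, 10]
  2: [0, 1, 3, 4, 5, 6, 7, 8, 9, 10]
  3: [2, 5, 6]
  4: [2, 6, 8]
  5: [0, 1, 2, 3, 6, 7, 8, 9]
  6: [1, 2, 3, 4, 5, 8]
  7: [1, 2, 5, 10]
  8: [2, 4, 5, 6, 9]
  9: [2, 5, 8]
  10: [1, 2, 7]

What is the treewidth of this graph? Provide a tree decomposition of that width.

Treewidth 3.
Bags: B1 = {2, 3, 5, 6}  B2 = {2, 5, 6, 8}  B3 = {1, 2, 5, 6}  B4 = {1, 2, 5, 7}  B5 = {2, 4, 6, 8}  B6 = {1, 2, 7, 10}  B7 = {0, 1, 2, 5}  B8 = {2, 5, 8, 9}
Tree: B1–B2, B2–B3, B3–B4, B2–B5, B4–B6, B4–B7, B2–B8

Each bag holds 4 vertices, so the decomposition has width 3, which upper-bounds the treewidth. On the other hand G contains the 4-clique {1, 2, 7, 10}. A clique must lie in a single bag of any decomposition, so no decomposition can have width below 3. Hence tw(G) = 3 exactly.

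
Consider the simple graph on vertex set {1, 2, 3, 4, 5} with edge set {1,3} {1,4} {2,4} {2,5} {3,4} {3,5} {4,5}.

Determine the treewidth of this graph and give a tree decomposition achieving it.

The largest bag has 3 vertices, giving width 2; this decomposition certifies tw(G) ≤ 2. For the lower bound, the 3 vertices {2, 4, 5} are pairwise adjacent, and any tree decomposition puts a clique entirely inside one bag — forcing width ≥ 2. Therefore the treewidth is 2.

Treewidth 2.
Bags: B1 = {3, 4, 5}  B2 = {1, 3, 4}  B3 = {2, 4, 5}
Tree: B1–B2, B1–B3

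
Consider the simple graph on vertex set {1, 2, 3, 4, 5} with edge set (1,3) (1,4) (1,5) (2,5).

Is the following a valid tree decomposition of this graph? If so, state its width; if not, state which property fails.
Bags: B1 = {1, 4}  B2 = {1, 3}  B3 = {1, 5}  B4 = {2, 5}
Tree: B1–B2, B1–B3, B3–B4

Yes; width 1.

Every vertex of G appears in some bag (union = {1, 2, 3, 4, 5}); every edge is covered by a bag; and for each vertex v the set of bags containing v is connected in the bag tree. The decomposition is therefore valid. The largest bag has 2 vertices, so the width is 1.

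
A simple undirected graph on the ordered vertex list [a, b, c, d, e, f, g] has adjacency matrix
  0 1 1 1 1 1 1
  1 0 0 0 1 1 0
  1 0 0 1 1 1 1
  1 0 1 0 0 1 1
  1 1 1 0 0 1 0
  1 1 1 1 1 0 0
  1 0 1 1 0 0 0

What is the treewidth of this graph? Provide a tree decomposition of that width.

Every bag has size at most 4, so the width is 4 − 1 = 3 and tw(G) ≤ 3. For the lower bound, the 4 vertices {a, c, d, g} are pairwise adjacent, and any tree decomposition puts a clique entirely inside one bag — forcing width ≥ 3. Combining the bounds, tw(G) = 3.

Treewidth 3.
One optimal decomposition is:
Bags: B1 = {a, c, e, f}  B2 = {a, c, d, f}  B3 = {a, b, e, f}  B4 = {a, c, d, g}
Tree: B1–B2, B1–B3, B2–B4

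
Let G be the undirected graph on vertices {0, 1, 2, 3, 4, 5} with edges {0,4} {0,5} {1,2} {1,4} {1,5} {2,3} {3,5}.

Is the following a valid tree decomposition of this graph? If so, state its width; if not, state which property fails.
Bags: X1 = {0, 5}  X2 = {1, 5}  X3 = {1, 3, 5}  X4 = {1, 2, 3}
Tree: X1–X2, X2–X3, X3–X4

A tree decomposition must satisfy three properties: every vertex lies in some bag; for every edge, both endpoints lie together in some bag; and for every vertex, the bags containing it form a connected subtree. Here vertex 4 appears in no bag, so the decomposition is invalid.

No — vertex 4 appears in no bag.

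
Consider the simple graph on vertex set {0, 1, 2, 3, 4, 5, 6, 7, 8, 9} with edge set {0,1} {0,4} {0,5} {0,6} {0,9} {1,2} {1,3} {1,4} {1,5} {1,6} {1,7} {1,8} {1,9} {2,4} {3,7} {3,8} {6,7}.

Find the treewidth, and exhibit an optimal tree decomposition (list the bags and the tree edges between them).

The largest bag has 3 vertices, giving width 2; this decomposition certifies tw(G) ≤ 2. For the lower bound, the 3 vertices {0, 1, 9} are pairwise adjacent, and any tree decomposition puts a clique entirely inside one bag — forcing width ≥ 2. Hence tw(G) = 2 exactly.

Treewidth 2.
Bags: B1 = {0, 1, 6}  B2 = {0, 1, 9}  B3 = {1, 6, 7}  B4 = {0, 1, 5}  B5 = {1, 3, 7}  B6 = {1, 3, 8}  B7 = {0, 1, 4}  B8 = {1, 2, 4}
Tree: B1–B2, B1–B3, B1–B4, B3–B5, B5–B6, B1–B7, B7–B8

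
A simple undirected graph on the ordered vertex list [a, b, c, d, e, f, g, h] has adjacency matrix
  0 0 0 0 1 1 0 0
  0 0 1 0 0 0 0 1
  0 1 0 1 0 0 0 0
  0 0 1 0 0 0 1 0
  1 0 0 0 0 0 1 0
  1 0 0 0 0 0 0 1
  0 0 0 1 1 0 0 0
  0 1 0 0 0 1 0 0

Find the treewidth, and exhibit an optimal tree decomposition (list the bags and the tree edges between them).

Treewidth 2.
One optimal decomposition is:
Bags: B1 = {a, e, f}  B2 = {e, f, h}  B3 = {b, e, h}  B4 = {b, c, e}  B5 = {c, d, e}  B6 = {d, e, g}
Tree: B1–B2, B2–B3, B3–B4, B4–B5, B5–B6

The largest bag has 3 vertices, giving width 2; this decomposition certifies tw(G) ≤ 2. For the lower bound, G contains the cycle e–a–f–h–b–c–d–g–e, so G is not a forest; only forests have treewidth ≤ 1, hence tw(G) ≥ 2. The upper and lower bounds meet at 2, so that is the treewidth.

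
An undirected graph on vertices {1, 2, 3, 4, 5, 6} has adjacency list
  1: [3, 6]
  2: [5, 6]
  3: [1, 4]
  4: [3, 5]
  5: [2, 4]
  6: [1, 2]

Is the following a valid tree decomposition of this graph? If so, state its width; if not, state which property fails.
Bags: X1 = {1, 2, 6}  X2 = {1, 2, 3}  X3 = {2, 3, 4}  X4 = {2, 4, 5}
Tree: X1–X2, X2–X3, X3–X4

Every vertex of G appears in some bag (union = {1, 2, 3, 4, 5, 6}); every edge is covered by a bag; and for each vertex v the set of bags containing v is connected in the bag tree. The decomposition is therefore valid. The largest bag has 3 vertices, so the width is 2.

Yes; width 2.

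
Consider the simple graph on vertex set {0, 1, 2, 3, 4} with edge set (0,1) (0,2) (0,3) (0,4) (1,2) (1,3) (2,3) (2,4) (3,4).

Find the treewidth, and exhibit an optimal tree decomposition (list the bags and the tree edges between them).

Treewidth 3.
Bags: B1 = {0, 2, 3, 4}  B2 = {0, 1, 2, 3}
Tree: B1–B2

The largest bag has 4 vertices, giving width 3; this decomposition certifies tw(G) ≤ 3. Conversely, {0, 1, 2, 3} is a clique of size 4, and the vertices of any clique must share a bag in every tree decomposition; so some bag has ≥ 4 vertices and tw(G) ≥ 3. Therefore the treewidth is 3.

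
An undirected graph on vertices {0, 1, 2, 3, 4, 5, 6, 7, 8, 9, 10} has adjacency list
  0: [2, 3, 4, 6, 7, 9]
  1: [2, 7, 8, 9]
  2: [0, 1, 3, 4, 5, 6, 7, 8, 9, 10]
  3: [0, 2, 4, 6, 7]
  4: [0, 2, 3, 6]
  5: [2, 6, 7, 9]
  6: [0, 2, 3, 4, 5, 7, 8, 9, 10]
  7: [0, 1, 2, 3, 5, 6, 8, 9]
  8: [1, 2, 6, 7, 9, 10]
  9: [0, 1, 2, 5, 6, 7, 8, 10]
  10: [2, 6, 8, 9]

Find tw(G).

A width-4 tree decomposition is:
Bags: B1 = {0, 2, 3, 6, 7}  B2 = {0, 2, 6, 7, 9}  B3 = {2, 5, 6, 7, 9}  B4 = {2, 6, 7, 8, 9}  B5 = {0, 2, 3, 4, 6}  B6 = {1, 2, 7, 8, 9}  B7 = {2, 6, 8, 9, 10}
Tree: B1–B2, B2–B3, B2–B4, B1–B5, B4–B6, B4–B7
The largest bag has 5 vertices, giving width 4; this decomposition certifies tw(G) ≤ 4. For the lower bound, the 5 vertices {1, 2, 7, 8, 9} are pairwise adjacent, and any tree decomposition puts a clique entirely inside one bag — forcing width ≥ 4. Combining the bounds, tw(G) = 4.

4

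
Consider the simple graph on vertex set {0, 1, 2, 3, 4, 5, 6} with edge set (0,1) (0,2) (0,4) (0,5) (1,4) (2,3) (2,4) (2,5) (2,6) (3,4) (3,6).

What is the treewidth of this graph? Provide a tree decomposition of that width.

Every bag has size at most 3, so the width is 3 − 1 = 2 and tw(G) ≤ 2. Conversely, {0, 1, 4} is a clique of size 3, and the vertices of any clique must share a bag in every tree decomposition; so some bag has ≥ 3 vertices and tw(G) ≥ 2. Combining the bounds, tw(G) = 2.

Treewidth 2.
One optimal decomposition is:
Bags: B1 = {0, 1, 4}  B2 = {0, 2, 4}  B3 = {2, 3, 4}  B4 = {0, 2, 5}  B5 = {2, 3, 6}
Tree: B1–B2, B2–B3, B2–B4, B3–B5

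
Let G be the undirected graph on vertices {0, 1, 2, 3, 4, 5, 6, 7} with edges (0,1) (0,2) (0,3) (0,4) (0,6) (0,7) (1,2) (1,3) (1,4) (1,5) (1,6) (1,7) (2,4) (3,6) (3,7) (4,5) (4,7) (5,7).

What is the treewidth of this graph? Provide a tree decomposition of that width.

Each bag holds 4 vertices, so the decomposition has width 3, which upper-bounds the treewidth. Conversely, {0, 1, 2, 4} is a clique of size 4, and the vertices of any clique must share a bag in every tree decomposition; so some bag has ≥ 4 vertices and tw(G) ≥ 3. The upper and lower bounds meet at 3, so that is the treewidth.

Treewidth 3.
Bags: B1 = {0, 1, 4, 7}  B2 = {0, 1, 3, 7}  B3 = {0, 1, 2, 4}  B4 = {0, 1, 3, 6}  B5 = {1, 4, 5, 7}
Tree: B1–B2, B1–B3, B2–B4, B1–B5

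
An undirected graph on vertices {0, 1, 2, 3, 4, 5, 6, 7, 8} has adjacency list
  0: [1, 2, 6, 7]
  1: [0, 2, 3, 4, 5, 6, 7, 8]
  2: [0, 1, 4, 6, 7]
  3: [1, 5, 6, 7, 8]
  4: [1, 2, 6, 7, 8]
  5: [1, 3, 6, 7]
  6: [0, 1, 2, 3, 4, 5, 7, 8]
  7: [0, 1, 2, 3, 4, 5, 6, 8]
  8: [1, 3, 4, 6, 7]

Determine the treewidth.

4

A width-4 tree decomposition is:
Bags: B1 = {1, 2, 4, 6, 7}  B2 = {1, 4, 6, 7, 8}  B3 = {1, 3, 6, 7, 8}  B4 = {1, 3, 5, 6, 7}  B5 = {0, 1, 2, 6, 7}
Tree: B1–B2, B2–B3, B3–B4, B1–B5
The largest bag has 5 vertices, giving width 4; this decomposition certifies tw(G) ≤ 4. On the other hand G contains the 5-clique {1, 3, 6, 7, 8}. A clique must lie in a single bag of any decomposition, so no decomposition can have width below 4. Combining the bounds, tw(G) = 4.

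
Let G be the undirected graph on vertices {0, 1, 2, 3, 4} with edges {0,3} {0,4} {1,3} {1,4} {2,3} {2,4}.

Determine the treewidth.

2

A width-2 tree decomposition is:
Bags: B1 = {1, 3, 4}  B2 = {0, 3, 4}  B3 = {2, 3, 4}
Tree: B1–B2, B2–B3
Every bag has size at most 3, so the width is 3 − 1 = 2 and tw(G) ≤ 2. Since 1–4–0–3–1 is a cycle in G, G is not acyclic. Forests are exactly the graphs of treewidth ≤ 1, so tw(G) ≥ 2. Combining the bounds, tw(G) = 2.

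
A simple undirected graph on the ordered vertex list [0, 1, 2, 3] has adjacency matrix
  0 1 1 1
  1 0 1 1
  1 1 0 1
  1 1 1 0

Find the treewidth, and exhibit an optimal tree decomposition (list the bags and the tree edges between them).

A single bag containing all 4 vertices is trivially a valid decomposition of width 3. For the lower bound, the 4 vertices {0, 1, 2, 3} are pairwise adjacent, and any tree decomposition puts a clique entirely inside one bag — forcing width ≥ 3. Therefore the treewidth is 3.

Treewidth 3.
One optimal decomposition is:
Bags: B1 = {0, 1, 2, 3}
Tree: (single bag)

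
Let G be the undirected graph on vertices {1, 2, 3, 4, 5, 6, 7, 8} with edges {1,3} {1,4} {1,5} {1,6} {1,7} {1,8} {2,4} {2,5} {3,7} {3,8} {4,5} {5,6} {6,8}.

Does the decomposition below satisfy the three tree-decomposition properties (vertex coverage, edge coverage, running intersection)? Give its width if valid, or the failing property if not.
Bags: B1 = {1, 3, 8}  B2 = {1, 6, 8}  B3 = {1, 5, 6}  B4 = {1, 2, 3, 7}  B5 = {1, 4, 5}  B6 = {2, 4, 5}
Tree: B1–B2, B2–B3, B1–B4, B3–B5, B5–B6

No — bags containing vertex 2 are not connected in the tree.

A tree decomposition must satisfy three properties: every vertex lies in some bag; for every edge, both endpoints lie together in some bag; and for every vertex, the bags containing it form a connected subtree. Here bags containing vertex 2 are not connected in the tree, so the decomposition is invalid.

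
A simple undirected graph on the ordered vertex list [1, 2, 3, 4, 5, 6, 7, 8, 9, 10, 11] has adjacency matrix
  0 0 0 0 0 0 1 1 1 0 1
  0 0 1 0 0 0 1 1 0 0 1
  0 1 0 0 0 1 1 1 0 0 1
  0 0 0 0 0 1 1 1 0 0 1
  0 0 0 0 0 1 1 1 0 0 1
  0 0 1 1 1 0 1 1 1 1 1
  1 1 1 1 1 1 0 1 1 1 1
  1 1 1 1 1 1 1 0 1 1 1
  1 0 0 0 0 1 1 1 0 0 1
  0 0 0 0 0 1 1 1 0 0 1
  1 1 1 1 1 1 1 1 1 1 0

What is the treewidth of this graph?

4

A width-4 tree decomposition is:
Bags: B1 = {1, 7, 8, 9, 11}  B2 = {6, 7, 8, 9, 11}  B3 = {3, 6, 7, 8, 11}  B4 = {6, 7, 8, 10, 11}  B5 = {2, 3, 7, 8, 11}  B6 = {5, 6, 7, 8, 11}  B7 = {4, 6, 7, 8, 11}
Tree: B1–B2, B2–B3, B2–B4, B3–B5, B2–B6, B2–B7
The largest bag has 5 vertices, giving width 4; this decomposition certifies tw(G) ≤ 4. Conversely, {1, 7, 8, 9, 11} is a clique of size 5, and the vertices of any clique must share a bag in every tree decomposition; so some bag has ≥ 5 vertices and tw(G) ≥ 4. Therefore the treewidth is 4.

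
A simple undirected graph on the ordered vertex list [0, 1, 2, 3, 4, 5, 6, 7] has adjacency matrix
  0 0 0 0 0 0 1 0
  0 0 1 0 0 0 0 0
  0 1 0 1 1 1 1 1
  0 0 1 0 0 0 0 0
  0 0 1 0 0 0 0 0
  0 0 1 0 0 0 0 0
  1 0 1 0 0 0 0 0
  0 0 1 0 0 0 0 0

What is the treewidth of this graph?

1

A width-1 tree decomposition is:
Bags: B1 = {2, 7}  B2 = {2, 3}  B3 = {2, 6}  B4 = {0, 6}  B5 = {2, 4}  B6 = {1, 2}  B7 = {2, 5}
Tree: B1–B2, B2–B3, B3–B4, B3–B5, B2–B6, B6–B7
Each bag holds 2 vertices, so the decomposition has width 1, which upper-bounds the treewidth. Any graph with an edge has treewidth ≥ 1, and G has the edge 2–7. Therefore the treewidth is 1.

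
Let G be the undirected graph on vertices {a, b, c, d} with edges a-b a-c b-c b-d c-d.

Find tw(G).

A width-2 tree decomposition is:
Bags: B1 = {a, b, c}  B2 = {b, c, d}
Tree: B1–B2
Each bag holds 3 vertices, so the decomposition has width 2, which upper-bounds the treewidth. For the lower bound, the 3 vertices {b, c, d} are pairwise adjacent, and any tree decomposition puts a clique entirely inside one bag — forcing width ≥ 2. Therefore the treewidth is 2.

2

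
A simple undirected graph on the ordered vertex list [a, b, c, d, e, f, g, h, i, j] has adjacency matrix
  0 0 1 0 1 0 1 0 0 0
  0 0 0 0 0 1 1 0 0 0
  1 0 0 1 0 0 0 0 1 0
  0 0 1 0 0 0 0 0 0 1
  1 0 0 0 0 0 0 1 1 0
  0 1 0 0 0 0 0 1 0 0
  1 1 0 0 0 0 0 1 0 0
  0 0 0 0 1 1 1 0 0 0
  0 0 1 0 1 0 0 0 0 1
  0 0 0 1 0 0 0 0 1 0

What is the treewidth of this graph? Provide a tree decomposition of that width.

Every bag has size at most 3, so the width is 3 − 1 = 2 and tw(G) ≤ 2. The edges j–d–c–i–j form a cycle, so G is not a tree and its treewidth is at least 2. Combining the bounds, tw(G) = 2.

Treewidth 2.
One such decomposition:
Bags: B1 = {d, i, j}  B2 = {c, d, i}  B3 = {c, e, i}  B4 = {a, c, e}  B5 = {a, e, h}  B6 = {a, g, h}  B7 = {f, g, h}  B8 = {b, f, g}
Tree: B1–B2, B2–B3, B3–B4, B4–B5, B5–B6, B6–B7, B7–B8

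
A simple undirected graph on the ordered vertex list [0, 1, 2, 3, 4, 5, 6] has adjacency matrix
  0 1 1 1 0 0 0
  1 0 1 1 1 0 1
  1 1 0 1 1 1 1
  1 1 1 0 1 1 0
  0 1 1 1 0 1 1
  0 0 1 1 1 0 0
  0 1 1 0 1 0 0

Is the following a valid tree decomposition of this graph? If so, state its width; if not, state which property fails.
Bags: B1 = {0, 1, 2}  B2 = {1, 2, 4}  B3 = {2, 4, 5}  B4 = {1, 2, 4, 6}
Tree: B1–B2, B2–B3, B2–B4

A tree decomposition must satisfy three properties: every vertex lies in some bag; for every edge, both endpoints lie together in some bag; and for every vertex, the bags containing it form a connected subtree. Here vertex 3 appears in no bag, so the decomposition is invalid.

No — vertex 3 appears in no bag.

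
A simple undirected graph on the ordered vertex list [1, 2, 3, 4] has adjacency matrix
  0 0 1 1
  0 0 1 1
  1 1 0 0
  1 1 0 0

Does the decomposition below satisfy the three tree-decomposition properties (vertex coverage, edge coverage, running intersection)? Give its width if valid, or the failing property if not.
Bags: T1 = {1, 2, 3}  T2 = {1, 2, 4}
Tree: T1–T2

Yes; width 2.

Every vertex of G appears in some bag (union = {1, 2, 3, 4}); every edge is covered by a bag; and for each vertex v the set of bags containing v is connected in the bag tree. The decomposition is therefore valid. The largest bag has 3 vertices, so the width is 2.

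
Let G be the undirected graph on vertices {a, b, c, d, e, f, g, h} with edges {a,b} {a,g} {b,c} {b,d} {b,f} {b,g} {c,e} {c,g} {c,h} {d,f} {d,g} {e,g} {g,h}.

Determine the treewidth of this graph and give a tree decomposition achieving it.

The largest bag has 3 vertices, giving width 2; this decomposition certifies tw(G) ≤ 2. Conversely, {c, e, g} is a clique of size 3, and the vertices of any clique must share a bag in every tree decomposition; so some bag has ≥ 3 vertices and tw(G) ≥ 2. The upper and lower bounds meet at 2, so that is the treewidth.

Treewidth 2.
One optimal decomposition is:
Bags: B1 = {b, d, g}  B2 = {b, d, f}  B3 = {b, c, g}  B4 = {c, e, g}  B5 = {c, g, h}  B6 = {a, b, g}
Tree: B1–B2, B1–B3, B3–B4, B4–B5, B3–B6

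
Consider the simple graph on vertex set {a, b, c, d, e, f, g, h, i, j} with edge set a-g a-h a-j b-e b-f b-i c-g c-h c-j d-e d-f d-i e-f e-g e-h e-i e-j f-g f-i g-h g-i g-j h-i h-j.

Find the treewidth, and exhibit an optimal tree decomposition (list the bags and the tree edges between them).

Treewidth 3.
One such decomposition:
Bags: B1 = {e, f, g, i}  B2 = {b, e, f, i}  B3 = {e, g, h, i}  B4 = {d, e, f, i}  B5 = {e, g, h, j}  B6 = {a, g, h, j}  B7 = {c, g, h, j}
Tree: B1–B2, B1–B3, B1–B4, B3–B5, B5–B6, B5–B7

The largest bag has 4 vertices, giving width 3; this decomposition certifies tw(G) ≤ 3. On the other hand G contains the 4-clique {d, e, f, i}. A clique must lie in a single bag of any decomposition, so no decomposition can have width below 3. Combining the bounds, tw(G) = 3.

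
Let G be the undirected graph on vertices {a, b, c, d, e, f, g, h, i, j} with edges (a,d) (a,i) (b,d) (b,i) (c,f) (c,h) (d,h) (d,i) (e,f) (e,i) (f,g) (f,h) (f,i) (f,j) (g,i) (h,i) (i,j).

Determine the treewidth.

2

A width-2 tree decomposition is:
Bags: B1 = {f, h, i}  B2 = {e, f, i}  B3 = {d, h, i}  B4 = {f, g, i}  B5 = {b, d, i}  B6 = {c, f, h}  B7 = {a, d, i}  B8 = {f, i, j}
Tree: B1–B2, B1–B3, B2–B4, B3–B5, B1–B6, B5–B7, B1–B8
Every bag has size at most 3, so the width is 3 − 1 = 2 and tw(G) ≤ 2. On the other hand G contains the 3-clique {c, f, h}. A clique must lie in a single bag of any decomposition, so no decomposition can have width below 2. Hence tw(G) = 2 exactly.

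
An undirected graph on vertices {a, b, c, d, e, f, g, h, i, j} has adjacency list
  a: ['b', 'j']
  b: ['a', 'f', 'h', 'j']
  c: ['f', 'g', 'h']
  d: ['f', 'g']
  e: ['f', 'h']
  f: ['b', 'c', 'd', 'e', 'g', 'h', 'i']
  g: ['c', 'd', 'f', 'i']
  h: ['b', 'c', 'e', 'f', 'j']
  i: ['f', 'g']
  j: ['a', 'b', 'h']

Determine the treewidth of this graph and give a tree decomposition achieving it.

Treewidth 2.
One optimal decomposition is:
Bags: B1 = {b, f, h}  B2 = {c, f, h}  B3 = {c, f, g}  B4 = {b, h, j}  B5 = {a, b, j}  B6 = {f, g, i}  B7 = {e, f, h}  B8 = {d, f, g}
Tree: B1–B2, B2–B3, B1–B4, B4–B5, B3–B6, B2–B7, B3–B8

Every bag has size at most 3, so the width is 3 − 1 = 2 and tw(G) ≤ 2. Conversely, {a, b, j} is a clique of size 3, and the vertices of any clique must share a bag in every tree decomposition; so some bag has ≥ 3 vertices and tw(G) ≥ 2. Therefore the treewidth is 2.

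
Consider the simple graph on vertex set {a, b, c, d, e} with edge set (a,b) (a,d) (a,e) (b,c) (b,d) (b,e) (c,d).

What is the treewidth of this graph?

2

A width-2 tree decomposition is:
Bags: B1 = {a, b, d}  B2 = {a, b, e}  B3 = {b, c, d}
Tree: B1–B2, B1–B3
The largest bag has 3 vertices, giving width 2; this decomposition certifies tw(G) ≤ 2. Conversely, {b, c, d} is a clique of size 3, and the vertices of any clique must share a bag in every tree decomposition; so some bag has ≥ 3 vertices and tw(G) ≥ 2. Therefore the treewidth is 2.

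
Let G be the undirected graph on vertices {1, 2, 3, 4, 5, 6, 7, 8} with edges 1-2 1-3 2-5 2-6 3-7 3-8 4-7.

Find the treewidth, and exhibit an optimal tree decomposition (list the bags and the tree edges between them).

Every bag has size at most 2, so the width is 2 − 1 = 1 and tw(G) ≤ 1. G has an edge, so its treewidth is at least 1. Therefore the treewidth is 1.

Treewidth 1.
One optimal decomposition is:
Bags: B1 = {3, 8}  B2 = {3, 7}  B3 = {4, 7}  B4 = {1, 3}  B5 = {1, 2}  B6 = {2, 6}  B7 = {2, 5}
Tree: B1–B2, B2–B3, B2–B4, B4–B5, B5–B6, B6–B7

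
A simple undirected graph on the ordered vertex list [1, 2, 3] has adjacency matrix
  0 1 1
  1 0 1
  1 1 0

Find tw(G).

A width-2 tree decomposition is:
Bags: B1 = {1, 2, 3}
Tree: (single bag)
With just one bag of size 3, the width is 3 − 1 = 2, so tw(G) ≤ 2. On the other hand G contains the 3-clique {1, 2, 3}. A clique must lie in a single bag of any decomposition, so no decomposition can have width below 2. Hence tw(G) = 2 exactly.

2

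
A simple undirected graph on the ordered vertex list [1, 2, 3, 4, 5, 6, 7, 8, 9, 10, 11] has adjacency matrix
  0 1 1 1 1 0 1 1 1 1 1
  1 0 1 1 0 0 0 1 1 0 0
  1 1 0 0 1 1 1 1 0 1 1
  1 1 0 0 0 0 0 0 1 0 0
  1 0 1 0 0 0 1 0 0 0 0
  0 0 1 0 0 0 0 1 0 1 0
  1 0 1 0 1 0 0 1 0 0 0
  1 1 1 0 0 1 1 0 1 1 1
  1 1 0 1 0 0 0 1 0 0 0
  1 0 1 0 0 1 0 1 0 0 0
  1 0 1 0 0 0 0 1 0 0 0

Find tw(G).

A width-3 tree decomposition is:
Bags: B1 = {1, 2, 3, 8}  B2 = {1, 3, 8, 10}  B3 = {1, 3, 7, 8}  B4 = {1, 2, 8, 9}  B5 = {1, 3, 5, 7}  B6 = {3, 6, 8, 10}  B7 = {1, 3, 8, 11}  B8 = {1, 2, 4, 9}
Tree: B1–B2, B2–B3, B1–B4, B3–B5, B2–B6, B2–B7, B4–B8
The largest bag has 4 vertices, giving width 3; this decomposition certifies tw(G) ≤ 3. On the other hand G contains the 4-clique {1, 2, 8, 9}. A clique must lie in a single bag of any decomposition, so no decomposition can have width below 3. The upper and lower bounds meet at 3, so that is the treewidth.

3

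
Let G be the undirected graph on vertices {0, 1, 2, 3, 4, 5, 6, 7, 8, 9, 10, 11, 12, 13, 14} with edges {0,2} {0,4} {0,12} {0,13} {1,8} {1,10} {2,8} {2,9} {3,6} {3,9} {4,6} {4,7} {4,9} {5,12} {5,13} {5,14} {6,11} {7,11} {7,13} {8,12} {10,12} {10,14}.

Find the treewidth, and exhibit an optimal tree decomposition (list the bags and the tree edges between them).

Each bag holds 4 vertices, so the decomposition has width 3, which upper-bounds the treewidth. For the lower bound: the 4 vertex sets {3,6,11}, {9}, {4}, {0,2,7,13} are disjoint, each induces a connected subgraph, and every pair is joined by at least one edge of G. Contracting each set to a single vertex therefore yields K_{4} as a minor, and since treewidth is minor-monotone, tw(G) ≥ tw(K_{4}) = 3. The upper and lower bounds meet at 3, so that is the treewidth.

Treewidth 3.
Bags: B1 = {3, 6, 9, 11}  B2 = {4, 6, 9, 11}  B3 = {4, 7, 9, 11}  B4 = {2, 4, 7, 9}  B5 = {0, 2, 4, 7}  B6 = {0, 2, 7, 13}  B7 = {0, 2, 8, 13}  B8 = {0, 8, 12, 13}  B9 = {5, 8, 12, 13}  B10 = {1, 5, 8, 12}  B11 = {1, 5, 10, 12}  B12 = {1, 5, 10, 14}
Tree: B1–B2, B2–B3, B3–B4, B4–B5, B5–B6, B6–B7, B7–B8, B8–B9, B9–B10, B10–B11, B11–B12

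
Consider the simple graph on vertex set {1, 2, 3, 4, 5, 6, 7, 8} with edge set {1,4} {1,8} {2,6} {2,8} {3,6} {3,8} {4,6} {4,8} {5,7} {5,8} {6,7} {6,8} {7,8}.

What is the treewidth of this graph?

2

A width-2 tree decomposition is:
Bags: B1 = {4, 6, 8}  B2 = {1, 4, 8}  B3 = {6, 7, 8}  B4 = {3, 6, 8}  B5 = {2, 6, 8}  B6 = {5, 7, 8}
Tree: B1–B2, B1–B3, B3–B4, B1–B5, B3–B6
The largest bag has 3 vertices, giving width 2; this decomposition certifies tw(G) ≤ 2. On the other hand G contains the 3-clique {1, 4, 8}. A clique must lie in a single bag of any decomposition, so no decomposition can have width below 2. Hence tw(G) = 2 exactly.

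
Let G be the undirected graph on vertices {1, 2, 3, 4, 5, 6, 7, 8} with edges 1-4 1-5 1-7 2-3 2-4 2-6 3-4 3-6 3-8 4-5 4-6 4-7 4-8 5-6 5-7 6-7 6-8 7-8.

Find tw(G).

3

A width-3 tree decomposition is:
Bags: B1 = {4, 6, 7, 8}  B2 = {3, 4, 6, 8}  B3 = {2, 3, 4, 6}  B4 = {4, 5, 6, 7}  B5 = {1, 4, 5, 7}
Tree: B1–B2, B2–B3, B1–B4, B4–B5
Each bag holds 4 vertices, so the decomposition has width 3, which upper-bounds the treewidth. For the lower bound, the 4 vertices {1, 4, 5, 7} are pairwise adjacent, and any tree decomposition puts a clique entirely inside one bag — forcing width ≥ 3. Combining the bounds, tw(G) = 3.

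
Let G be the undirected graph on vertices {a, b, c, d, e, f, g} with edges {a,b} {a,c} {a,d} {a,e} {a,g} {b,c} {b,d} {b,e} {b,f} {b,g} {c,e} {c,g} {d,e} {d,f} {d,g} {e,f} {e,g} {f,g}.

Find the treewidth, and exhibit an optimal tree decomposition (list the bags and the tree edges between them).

The largest bag has 5 vertices, giving width 4; this decomposition certifies tw(G) ≤ 4. For the lower bound, the 5 vertices {b, d, e, f, g} are pairwise adjacent, and any tree decomposition puts a clique entirely inside one bag — forcing width ≥ 4. Hence tw(G) = 4 exactly.

Treewidth 4.
One optimal decomposition is:
Bags: B1 = {b, d, e, f, g}  B2 = {a, b, d, e, g}  B3 = {a, b, c, e, g}
Tree: B1–B2, B2–B3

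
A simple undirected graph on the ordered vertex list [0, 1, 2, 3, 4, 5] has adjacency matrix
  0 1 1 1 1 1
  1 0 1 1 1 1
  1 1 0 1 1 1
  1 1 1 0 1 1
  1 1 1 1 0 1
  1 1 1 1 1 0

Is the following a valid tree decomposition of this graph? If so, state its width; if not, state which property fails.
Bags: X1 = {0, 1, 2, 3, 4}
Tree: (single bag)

No — vertex 5 appears in no bag.

A tree decomposition must satisfy three properties: every vertex lies in some bag; for every edge, both endpoints lie together in some bag; and for every vertex, the bags containing it form a connected subtree. Here vertex 5 appears in no bag, so the decomposition is invalid.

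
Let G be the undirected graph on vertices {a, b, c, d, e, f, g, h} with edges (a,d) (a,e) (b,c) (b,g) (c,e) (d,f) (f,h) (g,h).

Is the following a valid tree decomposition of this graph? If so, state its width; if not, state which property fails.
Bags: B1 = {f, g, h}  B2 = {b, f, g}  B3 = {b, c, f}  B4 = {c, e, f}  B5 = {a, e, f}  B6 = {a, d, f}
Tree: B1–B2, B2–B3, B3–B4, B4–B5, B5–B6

Checking the three conditions: (i) the bags cover all of {a, b, c, d, e, f, g, h}; (ii) for each edge, some bag contains both endpoints; (iii) the bags containing any fixed vertex form a subtree. All hold, so the decomposition is valid with width 3 − 1 = 2.

Yes; width 2.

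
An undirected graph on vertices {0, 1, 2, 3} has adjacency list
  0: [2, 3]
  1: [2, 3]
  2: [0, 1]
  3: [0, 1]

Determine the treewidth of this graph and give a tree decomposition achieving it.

Every bag has size at most 3, so the width is 3 − 1 = 2 and tw(G) ≤ 2. Since 2–1–3–0–2 is a cycle in G, G is not acyclic. Forests are exactly the graphs of treewidth ≤ 1, so tw(G) ≥ 2. Hence tw(G) = 2 exactly.

Treewidth 2.
One optimal decomposition is:
Bags: B1 = {1, 2, 3}  B2 = {0, 2, 3}
Tree: B1–B2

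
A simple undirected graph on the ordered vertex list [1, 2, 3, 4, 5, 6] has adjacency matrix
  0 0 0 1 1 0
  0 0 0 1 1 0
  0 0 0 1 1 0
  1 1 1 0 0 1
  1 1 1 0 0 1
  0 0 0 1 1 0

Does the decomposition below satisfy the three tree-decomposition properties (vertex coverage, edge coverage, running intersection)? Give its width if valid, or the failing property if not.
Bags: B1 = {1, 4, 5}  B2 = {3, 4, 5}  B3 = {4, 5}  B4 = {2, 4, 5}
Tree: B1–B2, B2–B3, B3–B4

No — vertex 6 appears in no bag.

A tree decomposition must satisfy three properties: every vertex lies in some bag; for every edge, both endpoints lie together in some bag; and for every vertex, the bags containing it form a connected subtree. Here vertex 6 appears in no bag, so the decomposition is invalid.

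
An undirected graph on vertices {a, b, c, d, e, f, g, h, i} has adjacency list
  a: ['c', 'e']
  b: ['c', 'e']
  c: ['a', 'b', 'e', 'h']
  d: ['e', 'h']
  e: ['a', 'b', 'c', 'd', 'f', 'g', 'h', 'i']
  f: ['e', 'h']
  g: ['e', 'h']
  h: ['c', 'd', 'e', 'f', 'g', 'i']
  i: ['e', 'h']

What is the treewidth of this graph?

A width-2 tree decomposition is:
Bags: B1 = {e, h, i}  B2 = {c, e, h}  B3 = {b, c, e}  B4 = {d, e, h}  B5 = {e, f, h}  B6 = {e, g, h}  B7 = {a, c, e}
Tree: B1–B2, B2–B3, B1–B4, B4–B5, B2–B6, B3–B7
Each bag holds 3 vertices, so the decomposition has width 2, which upper-bounds the treewidth. On the other hand G contains the 3-clique {d, e, h}. A clique must lie in a single bag of any decomposition, so no decomposition can have width below 2. The upper and lower bounds meet at 2, so that is the treewidth.

2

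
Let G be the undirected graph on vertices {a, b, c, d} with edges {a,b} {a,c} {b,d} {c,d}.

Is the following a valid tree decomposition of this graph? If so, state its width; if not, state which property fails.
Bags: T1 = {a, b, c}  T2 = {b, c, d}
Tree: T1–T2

Checking the three conditions: (i) the bags cover all of {a, b, c, d}; (ii) for each edge, some bag contains both endpoints; (iii) the bags containing any fixed vertex form a subtree. All hold, so the decomposition is valid with width 3 − 1 = 2.

Yes; width 2.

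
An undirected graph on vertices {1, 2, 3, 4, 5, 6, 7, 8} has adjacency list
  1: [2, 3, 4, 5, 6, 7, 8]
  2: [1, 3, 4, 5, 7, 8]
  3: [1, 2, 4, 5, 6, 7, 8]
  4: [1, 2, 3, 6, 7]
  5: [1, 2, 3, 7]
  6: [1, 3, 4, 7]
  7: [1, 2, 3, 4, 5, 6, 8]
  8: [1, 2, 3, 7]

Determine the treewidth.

4

A width-4 tree decomposition is:
Bags: B1 = {1, 2, 3, 4, 7}  B2 = {1, 3, 4, 6, 7}  B3 = {1, 2, 3, 5, 7}  B4 = {1, 2, 3, 7, 8}
Tree: B1–B2, B1–B3, B1–B4
Each bag holds 5 vertices, so the decomposition has width 4, which upper-bounds the treewidth. On the other hand G contains the 5-clique {1, 2, 3, 7, 8}. A clique must lie in a single bag of any decomposition, so no decomposition can have width below 4. Therefore the treewidth is 4.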